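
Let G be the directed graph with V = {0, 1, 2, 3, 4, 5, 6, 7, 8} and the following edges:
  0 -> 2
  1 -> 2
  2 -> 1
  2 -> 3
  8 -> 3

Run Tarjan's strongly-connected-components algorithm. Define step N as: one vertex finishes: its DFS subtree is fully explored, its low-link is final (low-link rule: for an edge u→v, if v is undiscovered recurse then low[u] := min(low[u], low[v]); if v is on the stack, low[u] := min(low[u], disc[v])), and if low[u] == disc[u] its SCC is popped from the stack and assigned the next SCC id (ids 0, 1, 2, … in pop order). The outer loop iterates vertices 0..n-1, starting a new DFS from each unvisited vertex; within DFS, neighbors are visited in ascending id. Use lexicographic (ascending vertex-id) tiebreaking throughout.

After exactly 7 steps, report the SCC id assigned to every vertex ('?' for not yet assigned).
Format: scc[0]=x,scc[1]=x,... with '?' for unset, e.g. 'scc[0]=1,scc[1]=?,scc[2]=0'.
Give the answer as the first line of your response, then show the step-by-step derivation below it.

scc[0]=2,scc[1]=1,scc[2]=1,scc[3]=0,scc[4]=3,scc[5]=4,scc[6]=5,scc[7]=?,scc[8]=?

step 1: low=(low[0]=0,low[1]=1,low[2]=1,low[3]=?,low[4]=?,low[5]=?,low[6]=?,low[7]=?,low[8]=?); scc=(scc[0]=?,scc[1]=?,scc[2]=?,scc[3]=?,scc[4]=?,scc[5]=?,scc[6]=?,scc[7]=?,scc[8]=?)
step 2: low=(low[0]=0,low[1]=1,low[2]=1,low[3]=3,low[4]=?,low[5]=?,low[6]=?,low[7]=?,low[8]=?); scc=(scc[0]=?,scc[1]=?,scc[2]=?,scc[3]=0,scc[4]=?,scc[5]=?,scc[6]=?,scc[7]=?,scc[8]=?)
step 3: low=(low[0]=0,low[1]=1,low[2]=1,low[3]=3,low[4]=?,low[5]=?,low[6]=?,low[7]=?,low[8]=?); scc=(scc[0]=?,scc[1]=1,scc[2]=1,scc[3]=0,scc[4]=?,scc[5]=?,scc[6]=?,scc[7]=?,scc[8]=?)
step 4: low=(low[0]=0,low[1]=1,low[2]=1,low[3]=3,low[4]=?,low[5]=?,low[6]=?,low[7]=?,low[8]=?); scc=(scc[0]=2,scc[1]=1,scc[2]=1,scc[3]=0,scc[4]=?,scc[5]=?,scc[6]=?,scc[7]=?,scc[8]=?)
step 5: low=(low[0]=0,low[1]=1,low[2]=1,low[3]=3,low[4]=4,low[5]=?,low[6]=?,low[7]=?,low[8]=?); scc=(scc[0]=2,scc[1]=1,scc[2]=1,scc[3]=0,scc[4]=3,scc[5]=?,scc[6]=?,scc[7]=?,scc[8]=?)
step 6: low=(low[0]=0,low[1]=1,low[2]=1,low[3]=3,low[4]=4,low[5]=5,low[6]=?,low[7]=?,low[8]=?); scc=(scc[0]=2,scc[1]=1,scc[2]=1,scc[3]=0,scc[4]=3,scc[5]=4,scc[6]=?,scc[7]=?,scc[8]=?)
step 7: low=(low[0]=0,low[1]=1,low[2]=1,low[3]=3,low[4]=4,low[5]=5,low[6]=6,low[7]=?,low[8]=?); scc=(scc[0]=2,scc[1]=1,scc[2]=1,scc[3]=0,scc[4]=3,scc[5]=4,scc[6]=5,scc[7]=?,scc[8]=?)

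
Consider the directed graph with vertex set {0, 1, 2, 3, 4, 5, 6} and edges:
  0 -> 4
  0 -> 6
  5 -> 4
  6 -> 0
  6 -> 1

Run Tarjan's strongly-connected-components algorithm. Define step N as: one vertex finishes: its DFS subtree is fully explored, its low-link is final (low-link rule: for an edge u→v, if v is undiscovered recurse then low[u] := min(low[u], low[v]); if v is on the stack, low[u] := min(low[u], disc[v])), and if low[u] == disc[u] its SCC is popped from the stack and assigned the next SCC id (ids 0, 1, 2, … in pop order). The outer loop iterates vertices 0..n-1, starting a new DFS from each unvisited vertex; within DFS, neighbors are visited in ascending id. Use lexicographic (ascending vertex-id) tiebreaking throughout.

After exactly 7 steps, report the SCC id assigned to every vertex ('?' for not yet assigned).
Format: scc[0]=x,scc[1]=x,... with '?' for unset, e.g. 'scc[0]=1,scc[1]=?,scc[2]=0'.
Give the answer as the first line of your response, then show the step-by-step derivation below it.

scc[0]=2,scc[1]=1,scc[2]=3,scc[3]=4,scc[4]=0,scc[5]=5,scc[6]=2

step 1: low=(low[0]=0,low[1]=?,low[2]=?,low[3]=?,low[4]=1,low[5]=?,low[6]=?); scc=(scc[0]=?,scc[1]=?,scc[2]=?,scc[3]=?,scc[4]=0,scc[5]=?,scc[6]=?)
step 2: low=(low[0]=0,low[1]=3,low[2]=?,low[3]=?,low[4]=1,low[5]=?,low[6]=0); scc=(scc[0]=?,scc[1]=1,scc[2]=?,scc[3]=?,scc[4]=0,scc[5]=?,scc[6]=?)
step 3: low=(low[0]=0,low[1]=3,low[2]=?,low[3]=?,low[4]=1,low[5]=?,low[6]=0); scc=(scc[0]=?,scc[1]=1,scc[2]=?,scc[3]=?,scc[4]=0,scc[5]=?,scc[6]=?)
step 4: low=(low[0]=0,low[1]=3,low[2]=?,low[3]=?,low[4]=1,low[5]=?,low[6]=0); scc=(scc[0]=2,scc[1]=1,scc[2]=?,scc[3]=?,scc[4]=0,scc[5]=?,scc[6]=2)
step 5: low=(low[0]=0,low[1]=3,low[2]=4,low[3]=?,low[4]=1,low[5]=?,low[6]=0); scc=(scc[0]=2,scc[1]=1,scc[2]=3,scc[3]=?,scc[4]=0,scc[5]=?,scc[6]=2)
step 6: low=(low[0]=0,low[1]=3,low[2]=4,low[3]=5,low[4]=1,low[5]=?,low[6]=0); scc=(scc[0]=2,scc[1]=1,scc[2]=3,scc[3]=4,scc[4]=0,scc[5]=?,scc[6]=2)
step 7: low=(low[0]=0,low[1]=3,low[2]=4,low[3]=5,low[4]=1,low[5]=6,low[6]=0); scc=(scc[0]=2,scc[1]=1,scc[2]=3,scc[3]=4,scc[4]=0,scc[5]=5,scc[6]=2)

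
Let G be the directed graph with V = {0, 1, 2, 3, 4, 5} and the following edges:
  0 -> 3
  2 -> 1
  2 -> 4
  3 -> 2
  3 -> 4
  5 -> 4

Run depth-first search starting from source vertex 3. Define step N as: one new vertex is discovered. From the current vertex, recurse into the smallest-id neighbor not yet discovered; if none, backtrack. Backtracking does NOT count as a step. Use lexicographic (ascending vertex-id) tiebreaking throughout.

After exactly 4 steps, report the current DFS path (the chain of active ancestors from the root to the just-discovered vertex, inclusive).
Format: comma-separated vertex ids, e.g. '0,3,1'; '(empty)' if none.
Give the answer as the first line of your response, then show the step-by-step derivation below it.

3,2,4

step 1: discover 3; path=3; order=3
step 2: discover 2; path=3>2; order=3,2
step 3: discover 1; path=3>2>1; order=3,2,1
step 4: discover 4; path=3>2>4; order=3,2,1,4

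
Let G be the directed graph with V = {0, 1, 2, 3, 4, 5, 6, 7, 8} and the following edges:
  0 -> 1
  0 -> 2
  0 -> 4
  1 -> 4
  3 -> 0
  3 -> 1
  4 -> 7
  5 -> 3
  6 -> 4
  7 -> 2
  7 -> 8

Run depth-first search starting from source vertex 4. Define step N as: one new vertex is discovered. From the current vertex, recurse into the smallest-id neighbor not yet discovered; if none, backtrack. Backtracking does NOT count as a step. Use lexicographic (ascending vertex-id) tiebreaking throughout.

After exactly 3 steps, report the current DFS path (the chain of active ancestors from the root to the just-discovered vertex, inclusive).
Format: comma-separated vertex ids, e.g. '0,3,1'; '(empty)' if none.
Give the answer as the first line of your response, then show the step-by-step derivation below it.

4,7,2

step 1: discover 4; path=4; order=4
step 2: discover 7; path=4>7; order=4,7
step 3: discover 2; path=4>7>2; order=4,7,2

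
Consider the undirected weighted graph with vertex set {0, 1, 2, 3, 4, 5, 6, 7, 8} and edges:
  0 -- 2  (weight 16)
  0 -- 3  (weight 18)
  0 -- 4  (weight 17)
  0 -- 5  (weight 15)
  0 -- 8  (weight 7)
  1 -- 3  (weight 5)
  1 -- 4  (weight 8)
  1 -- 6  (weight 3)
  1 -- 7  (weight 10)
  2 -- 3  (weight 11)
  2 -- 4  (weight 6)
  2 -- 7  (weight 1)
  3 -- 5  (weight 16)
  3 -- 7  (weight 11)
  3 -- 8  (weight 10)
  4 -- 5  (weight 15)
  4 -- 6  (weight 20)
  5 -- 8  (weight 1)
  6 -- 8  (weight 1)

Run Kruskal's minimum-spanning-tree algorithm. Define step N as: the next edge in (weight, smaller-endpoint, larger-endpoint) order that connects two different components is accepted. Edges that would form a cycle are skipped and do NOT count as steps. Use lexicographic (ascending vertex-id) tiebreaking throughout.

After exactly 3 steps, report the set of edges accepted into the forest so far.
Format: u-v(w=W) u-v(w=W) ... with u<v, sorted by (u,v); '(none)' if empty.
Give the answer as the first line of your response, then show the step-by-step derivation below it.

2-7(w=1) 5-8(w=1) 6-8(w=1)

step 1: add edge 2-7 (w=1); MST = {2-7(w=1)}
step 2: add edge 5-8 (w=1); MST = {2-7(w=1) 5-8(w=1)}
step 3: add edge 6-8 (w=1); MST = {2-7(w=1) 5-8(w=1) 6-8(w=1)}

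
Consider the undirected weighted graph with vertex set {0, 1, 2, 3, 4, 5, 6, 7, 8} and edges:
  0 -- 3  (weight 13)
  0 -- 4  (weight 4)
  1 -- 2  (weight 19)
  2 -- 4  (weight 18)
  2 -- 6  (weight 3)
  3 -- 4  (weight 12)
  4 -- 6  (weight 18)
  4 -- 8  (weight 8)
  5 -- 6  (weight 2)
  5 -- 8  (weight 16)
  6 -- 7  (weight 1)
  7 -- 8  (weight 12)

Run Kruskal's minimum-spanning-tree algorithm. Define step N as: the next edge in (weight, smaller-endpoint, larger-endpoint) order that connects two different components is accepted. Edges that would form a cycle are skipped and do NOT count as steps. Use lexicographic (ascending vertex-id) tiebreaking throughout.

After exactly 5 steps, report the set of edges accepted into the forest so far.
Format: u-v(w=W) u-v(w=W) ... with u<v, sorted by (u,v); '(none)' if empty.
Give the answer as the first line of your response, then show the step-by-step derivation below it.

0-4(w=4) 2-6(w=3) 4-8(w=8) 5-6(w=2) 6-7(w=1)

step 1: add edge 6-7 (w=1); MST = {6-7(w=1)}
step 2: add edge 5-6 (w=2); MST = {5-6(w=2) 6-7(w=1)}
step 3: add edge 2-6 (w=3); MST = {2-6(w=3) 5-6(w=2) 6-7(w=1)}
step 4: add edge 0-4 (w=4); MST = {0-4(w=4) 2-6(w=3) 5-6(w=2) 6-7(w=1)}
step 5: add edge 4-8 (w=8); MST = {0-4(w=4) 2-6(w=3) 4-8(w=8) 5-6(w=2) 6-7(w=1)}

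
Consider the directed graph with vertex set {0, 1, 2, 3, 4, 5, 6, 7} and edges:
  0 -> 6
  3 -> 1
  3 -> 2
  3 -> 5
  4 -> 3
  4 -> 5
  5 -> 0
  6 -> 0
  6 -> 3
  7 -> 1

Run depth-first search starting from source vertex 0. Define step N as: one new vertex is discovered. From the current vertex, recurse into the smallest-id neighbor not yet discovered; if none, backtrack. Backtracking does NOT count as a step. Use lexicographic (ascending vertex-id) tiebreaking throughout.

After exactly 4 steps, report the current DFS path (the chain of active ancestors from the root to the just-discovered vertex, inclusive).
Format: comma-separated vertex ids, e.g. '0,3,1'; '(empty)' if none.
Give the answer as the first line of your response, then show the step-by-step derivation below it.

0,6,3,1

step 1: discover 0; path=0; order=0
step 2: discover 6; path=0>6; order=0,6
step 3: discover 3; path=0>6>3; order=0,6,3
step 4: discover 1; path=0>6>3>1; order=0,6,3,1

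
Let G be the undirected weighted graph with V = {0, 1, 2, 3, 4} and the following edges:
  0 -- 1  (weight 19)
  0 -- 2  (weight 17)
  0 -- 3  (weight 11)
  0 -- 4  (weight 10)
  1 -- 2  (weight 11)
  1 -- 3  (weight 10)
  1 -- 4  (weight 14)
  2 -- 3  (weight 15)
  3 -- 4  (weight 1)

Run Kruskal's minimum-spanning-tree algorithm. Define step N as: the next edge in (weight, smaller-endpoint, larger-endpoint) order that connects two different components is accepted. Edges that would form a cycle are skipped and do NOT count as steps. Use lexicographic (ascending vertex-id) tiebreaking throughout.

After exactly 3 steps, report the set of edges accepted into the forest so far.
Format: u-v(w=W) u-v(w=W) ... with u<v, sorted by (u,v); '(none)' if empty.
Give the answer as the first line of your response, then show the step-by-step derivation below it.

0-4(w=10) 1-3(w=10) 3-4(w=1)

step 1: add edge 3-4 (w=1); MST = {3-4(w=1)}
step 2: add edge 0-4 (w=10); MST = {0-4(w=10) 3-4(w=1)}
step 3: add edge 1-3 (w=10); MST = {0-4(w=10) 1-3(w=10) 3-4(w=1)}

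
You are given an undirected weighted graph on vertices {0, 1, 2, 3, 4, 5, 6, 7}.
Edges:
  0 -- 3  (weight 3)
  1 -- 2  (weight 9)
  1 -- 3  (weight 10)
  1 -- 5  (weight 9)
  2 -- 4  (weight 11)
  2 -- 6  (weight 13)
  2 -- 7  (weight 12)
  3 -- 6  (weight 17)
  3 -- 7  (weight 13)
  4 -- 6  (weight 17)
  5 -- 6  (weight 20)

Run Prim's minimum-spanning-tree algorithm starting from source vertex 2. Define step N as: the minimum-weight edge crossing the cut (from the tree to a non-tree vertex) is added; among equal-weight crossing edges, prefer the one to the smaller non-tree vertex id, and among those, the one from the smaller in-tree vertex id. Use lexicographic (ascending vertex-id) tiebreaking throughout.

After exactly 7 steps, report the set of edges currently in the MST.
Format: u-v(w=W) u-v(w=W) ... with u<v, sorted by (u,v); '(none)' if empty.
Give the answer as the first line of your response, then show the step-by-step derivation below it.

0-3(w=3) 1-2(w=9) 1-3(w=10) 1-5(w=9) 2-4(w=11) 2-6(w=13) 2-7(w=12)

step 1: add edge 1-2 (w=9); MST = {1-2(w=9)}
step 2: add edge 1-5 (w=9); MST = {1-2(w=9) 1-5(w=9)}
step 3: add edge 1-3 (w=10); MST = {1-2(w=9) 1-3(w=10) 1-5(w=9)}
step 4: add edge 0-3 (w=3); MST = {0-3(w=3) 1-2(w=9) 1-3(w=10) 1-5(w=9)}
step 5: add edge 2-4 (w=11); MST = {0-3(w=3) 1-2(w=9) 1-3(w=10) 1-5(w=9) 2-4(w=11)}
step 6: add edge 2-7 (w=12); MST = {0-3(w=3) 1-2(w=9) 1-3(w=10) 1-5(w=9) 2-4(w=11) 2-7(w=12)}
step 7: add edge 2-6 (w=13); MST = {0-3(w=3) 1-2(w=9) 1-3(w=10) 1-5(w=9) 2-4(w=11) 2-6(w=13) 2-7(w=12)}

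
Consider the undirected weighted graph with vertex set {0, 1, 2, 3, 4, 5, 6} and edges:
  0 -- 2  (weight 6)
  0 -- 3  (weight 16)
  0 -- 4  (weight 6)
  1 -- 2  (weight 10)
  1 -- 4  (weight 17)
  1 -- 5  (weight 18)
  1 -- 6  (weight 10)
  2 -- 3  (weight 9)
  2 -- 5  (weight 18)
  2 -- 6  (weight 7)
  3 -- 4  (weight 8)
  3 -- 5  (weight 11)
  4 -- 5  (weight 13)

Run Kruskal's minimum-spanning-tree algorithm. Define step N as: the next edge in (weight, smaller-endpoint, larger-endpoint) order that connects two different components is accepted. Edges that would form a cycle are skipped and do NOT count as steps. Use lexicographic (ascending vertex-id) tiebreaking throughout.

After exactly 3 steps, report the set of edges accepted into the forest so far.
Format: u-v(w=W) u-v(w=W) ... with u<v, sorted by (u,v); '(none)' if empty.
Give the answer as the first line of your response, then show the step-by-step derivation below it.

0-2(w=6) 0-4(w=6) 2-6(w=7)

step 1: add edge 0-2 (w=6); MST = {0-2(w=6)}
step 2: add edge 0-4 (w=6); MST = {0-2(w=6) 0-4(w=6)}
step 3: add edge 2-6 (w=7); MST = {0-2(w=6) 0-4(w=6) 2-6(w=7)}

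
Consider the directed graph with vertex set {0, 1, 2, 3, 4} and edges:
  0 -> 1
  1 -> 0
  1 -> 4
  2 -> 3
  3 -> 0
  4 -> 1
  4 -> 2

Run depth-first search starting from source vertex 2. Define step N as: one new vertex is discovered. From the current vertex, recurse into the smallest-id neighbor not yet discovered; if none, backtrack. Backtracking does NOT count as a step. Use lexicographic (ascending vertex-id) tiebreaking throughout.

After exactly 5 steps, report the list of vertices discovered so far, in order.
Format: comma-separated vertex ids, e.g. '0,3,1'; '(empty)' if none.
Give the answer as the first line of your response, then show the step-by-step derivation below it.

2,3,0,1,4

step 1: discover 2; path=2; order=2
step 2: discover 3; path=2>3; order=2,3
step 3: discover 0; path=2>3>0; order=2,3,0
step 4: discover 1; path=2>3>0>1; order=2,3,0,1
step 5: discover 4; path=2>3>0>1>4; order=2,3,0,1,4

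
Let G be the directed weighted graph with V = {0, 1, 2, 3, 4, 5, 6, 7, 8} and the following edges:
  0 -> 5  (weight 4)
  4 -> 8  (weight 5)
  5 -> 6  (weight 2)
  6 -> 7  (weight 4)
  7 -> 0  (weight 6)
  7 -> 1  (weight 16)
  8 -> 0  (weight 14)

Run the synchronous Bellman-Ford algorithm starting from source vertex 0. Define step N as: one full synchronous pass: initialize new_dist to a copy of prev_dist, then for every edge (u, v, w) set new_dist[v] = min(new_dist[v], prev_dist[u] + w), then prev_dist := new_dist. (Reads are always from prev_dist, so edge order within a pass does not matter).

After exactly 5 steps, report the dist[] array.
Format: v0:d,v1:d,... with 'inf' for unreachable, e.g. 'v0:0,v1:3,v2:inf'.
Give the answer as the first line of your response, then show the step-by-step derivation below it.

v0:0,v1:26,v2:inf,v3:inf,v4:inf,v5:4,v6:6,v7:10,v8:inf

step 1: dist = v0:0,v1:inf,v2:inf,v3:inf,v4:inf,v5:4,v6:inf,v7:inf,v8:inf
step 2: dist = v0:0,v1:inf,v2:inf,v3:inf,v4:inf,v5:4,v6:6,v7:inf,v8:inf
step 3: dist = v0:0,v1:inf,v2:inf,v3:inf,v4:inf,v5:4,v6:6,v7:10,v8:inf
step 4: dist = v0:0,v1:26,v2:inf,v3:inf,v4:inf,v5:4,v6:6,v7:10,v8:inf
step 5: dist = v0:0,v1:26,v2:inf,v3:inf,v4:inf,v5:4,v6:6,v7:10,v8:inf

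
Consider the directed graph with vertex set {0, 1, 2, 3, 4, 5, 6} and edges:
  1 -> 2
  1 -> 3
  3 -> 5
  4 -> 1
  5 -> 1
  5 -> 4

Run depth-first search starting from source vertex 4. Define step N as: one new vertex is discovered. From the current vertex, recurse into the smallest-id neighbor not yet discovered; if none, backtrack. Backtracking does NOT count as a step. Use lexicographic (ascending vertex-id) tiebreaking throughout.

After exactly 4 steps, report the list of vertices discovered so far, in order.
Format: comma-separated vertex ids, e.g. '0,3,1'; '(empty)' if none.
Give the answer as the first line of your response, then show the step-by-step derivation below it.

4,1,2,3

step 1: discover 4; path=4; order=4
step 2: discover 1; path=4>1; order=4,1
step 3: discover 2; path=4>1>2; order=4,1,2
step 4: discover 3; path=4>1>3; order=4,1,2,3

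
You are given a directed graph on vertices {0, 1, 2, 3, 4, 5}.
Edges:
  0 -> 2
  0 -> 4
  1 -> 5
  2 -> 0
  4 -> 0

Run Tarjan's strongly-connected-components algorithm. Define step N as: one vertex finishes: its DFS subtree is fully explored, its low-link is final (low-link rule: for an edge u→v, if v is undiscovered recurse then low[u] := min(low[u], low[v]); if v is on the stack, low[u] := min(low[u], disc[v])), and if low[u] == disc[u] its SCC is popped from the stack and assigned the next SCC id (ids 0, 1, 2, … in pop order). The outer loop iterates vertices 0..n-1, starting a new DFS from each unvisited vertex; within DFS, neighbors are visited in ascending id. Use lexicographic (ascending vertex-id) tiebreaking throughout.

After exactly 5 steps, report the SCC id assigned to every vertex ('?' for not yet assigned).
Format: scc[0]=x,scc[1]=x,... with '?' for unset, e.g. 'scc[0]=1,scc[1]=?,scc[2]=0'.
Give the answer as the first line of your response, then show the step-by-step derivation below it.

scc[0]=0,scc[1]=2,scc[2]=0,scc[3]=?,scc[4]=0,scc[5]=1

step 1: low=(low[0]=0,low[1]=?,low[2]=0,low[3]=?,low[4]=?,low[5]=?); scc=(scc[0]=?,scc[1]=?,scc[2]=?,scc[3]=?,scc[4]=?,scc[5]=?)
step 2: low=(low[0]=0,low[1]=?,low[2]=0,low[3]=?,low[4]=0,low[5]=?); scc=(scc[0]=?,scc[1]=?,scc[2]=?,scc[3]=?,scc[4]=?,scc[5]=?)
step 3: low=(low[0]=0,low[1]=?,low[2]=0,low[3]=?,low[4]=0,low[5]=?); scc=(scc[0]=0,scc[1]=?,scc[2]=0,scc[3]=?,scc[4]=0,scc[5]=?)
step 4: low=(low[0]=0,low[1]=3,low[2]=0,low[3]=?,low[4]=0,low[5]=4); scc=(scc[0]=0,scc[1]=?,scc[2]=0,scc[3]=?,scc[4]=0,scc[5]=1)
step 5: low=(low[0]=0,low[1]=3,low[2]=0,low[3]=?,low[4]=0,low[5]=4); scc=(scc[0]=0,scc[1]=2,scc[2]=0,scc[3]=?,scc[4]=0,scc[5]=1)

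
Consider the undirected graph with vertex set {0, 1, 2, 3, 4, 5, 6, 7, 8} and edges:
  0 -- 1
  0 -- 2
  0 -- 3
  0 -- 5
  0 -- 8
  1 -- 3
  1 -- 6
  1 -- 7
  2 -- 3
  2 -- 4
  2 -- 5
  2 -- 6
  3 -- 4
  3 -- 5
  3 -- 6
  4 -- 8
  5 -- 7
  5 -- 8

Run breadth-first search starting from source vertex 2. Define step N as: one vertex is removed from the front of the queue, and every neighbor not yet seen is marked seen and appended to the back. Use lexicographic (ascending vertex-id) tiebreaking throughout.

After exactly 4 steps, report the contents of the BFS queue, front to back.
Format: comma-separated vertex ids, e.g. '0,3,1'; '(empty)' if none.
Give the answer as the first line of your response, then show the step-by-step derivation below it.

5,6,1,8

step 1: dequeue 2; queue=[0,3,4,5,6]; order=2
step 2: dequeue 0; queue=[3,4,5,6,1,8]; order=2,0
step 3: dequeue 3; queue=[4,5,6,1,8]; order=2,0,3
step 4: dequeue 4; queue=[5,6,1,8]; order=2,0,3,4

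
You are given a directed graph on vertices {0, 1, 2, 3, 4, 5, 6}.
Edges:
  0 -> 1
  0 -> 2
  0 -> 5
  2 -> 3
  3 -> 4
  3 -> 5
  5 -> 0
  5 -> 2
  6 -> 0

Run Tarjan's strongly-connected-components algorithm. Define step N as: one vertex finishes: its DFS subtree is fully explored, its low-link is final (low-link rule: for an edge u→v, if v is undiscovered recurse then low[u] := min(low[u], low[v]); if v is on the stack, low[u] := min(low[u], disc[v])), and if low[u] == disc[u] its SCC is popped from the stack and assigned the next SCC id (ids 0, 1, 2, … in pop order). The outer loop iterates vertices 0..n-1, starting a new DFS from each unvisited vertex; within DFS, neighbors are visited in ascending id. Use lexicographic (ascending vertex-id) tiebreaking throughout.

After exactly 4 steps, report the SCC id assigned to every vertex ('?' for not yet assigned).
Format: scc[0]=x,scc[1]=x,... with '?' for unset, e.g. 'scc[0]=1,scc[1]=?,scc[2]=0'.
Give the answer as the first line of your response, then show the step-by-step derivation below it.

scc[0]=?,scc[1]=0,scc[2]=?,scc[3]=?,scc[4]=1,scc[5]=?,scc[6]=?

step 1: low=(low[0]=0,low[1]=1,low[2]=?,low[3]=?,low[4]=?,low[5]=?,low[6]=?); scc=(scc[0]=?,scc[1]=0,scc[2]=?,scc[3]=?,scc[4]=?,scc[5]=?,scc[6]=?)
step 2: low=(low[0]=0,low[1]=1,low[2]=2,low[3]=3,low[4]=4,low[5]=?,low[6]=?); scc=(scc[0]=?,scc[1]=0,scc[2]=?,scc[3]=?,scc[4]=1,scc[5]=?,scc[6]=?)
step 3: low=(low[0]=0,low[1]=1,low[2]=2,low[3]=3,low[4]=4,low[5]=0,low[6]=?); scc=(scc[0]=?,scc[1]=0,scc[2]=?,scc[3]=?,scc[4]=1,scc[5]=?,scc[6]=?)
step 4: low=(low[0]=0,low[1]=1,low[2]=2,low[3]=0,low[4]=4,low[5]=0,low[6]=?); scc=(scc[0]=?,scc[1]=0,scc[2]=?,scc[3]=?,scc[4]=1,scc[5]=?,scc[6]=?)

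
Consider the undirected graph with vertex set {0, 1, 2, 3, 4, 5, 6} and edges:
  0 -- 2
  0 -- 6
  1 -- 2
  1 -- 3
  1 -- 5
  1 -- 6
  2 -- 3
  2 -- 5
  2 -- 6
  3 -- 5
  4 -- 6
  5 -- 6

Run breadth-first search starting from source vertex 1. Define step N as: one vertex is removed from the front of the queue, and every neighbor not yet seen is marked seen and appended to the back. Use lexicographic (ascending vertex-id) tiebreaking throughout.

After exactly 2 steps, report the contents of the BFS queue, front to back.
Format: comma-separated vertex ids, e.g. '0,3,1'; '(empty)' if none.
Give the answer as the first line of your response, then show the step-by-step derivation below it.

3,5,6,0

step 1: dequeue 1; queue=[2,3,5,6]; order=1
step 2: dequeue 2; queue=[3,5,6,0]; order=1,2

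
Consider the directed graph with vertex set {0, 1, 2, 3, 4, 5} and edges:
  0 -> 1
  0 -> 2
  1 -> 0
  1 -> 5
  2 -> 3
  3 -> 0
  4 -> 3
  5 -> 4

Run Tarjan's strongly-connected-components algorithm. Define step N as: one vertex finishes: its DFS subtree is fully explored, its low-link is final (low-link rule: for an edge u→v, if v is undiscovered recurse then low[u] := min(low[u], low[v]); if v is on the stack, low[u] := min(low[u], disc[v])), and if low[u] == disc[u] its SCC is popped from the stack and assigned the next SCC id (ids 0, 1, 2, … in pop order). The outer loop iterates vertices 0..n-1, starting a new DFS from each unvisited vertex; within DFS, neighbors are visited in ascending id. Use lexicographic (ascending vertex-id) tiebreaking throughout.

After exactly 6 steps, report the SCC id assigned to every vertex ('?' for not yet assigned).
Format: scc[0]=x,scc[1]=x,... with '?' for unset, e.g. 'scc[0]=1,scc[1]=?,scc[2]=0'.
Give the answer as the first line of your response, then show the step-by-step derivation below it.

scc[0]=0,scc[1]=0,scc[2]=0,scc[3]=0,scc[4]=0,scc[5]=0

step 1: low=(low[0]=0,low[1]=0,low[2]=?,low[3]=0,low[4]=3,low[5]=2); scc=(scc[0]=?,scc[1]=?,scc[2]=?,scc[3]=?,scc[4]=?,scc[5]=?)
step 2: low=(low[0]=0,low[1]=0,low[2]=?,low[3]=0,low[4]=0,low[5]=2); scc=(scc[0]=?,scc[1]=?,scc[2]=?,scc[3]=?,scc[4]=?,scc[5]=?)
step 3: low=(low[0]=0,low[1]=0,low[2]=?,low[3]=0,low[4]=0,low[5]=0); scc=(scc[0]=?,scc[1]=?,scc[2]=?,scc[3]=?,scc[4]=?,scc[5]=?)
step 4: low=(low[0]=0,low[1]=0,low[2]=?,low[3]=0,low[4]=0,low[5]=0); scc=(scc[0]=?,scc[1]=?,scc[2]=?,scc[3]=?,scc[4]=?,scc[5]=?)
step 5: low=(low[0]=0,low[1]=0,low[2]=4,low[3]=0,low[4]=0,low[5]=0); scc=(scc[0]=?,scc[1]=?,scc[2]=?,scc[3]=?,scc[4]=?,scc[5]=?)
step 6: low=(low[0]=0,low[1]=0,low[2]=4,low[3]=0,low[4]=0,low[5]=0); scc=(scc[0]=0,scc[1]=0,scc[2]=0,scc[3]=0,scc[4]=0,scc[5]=0)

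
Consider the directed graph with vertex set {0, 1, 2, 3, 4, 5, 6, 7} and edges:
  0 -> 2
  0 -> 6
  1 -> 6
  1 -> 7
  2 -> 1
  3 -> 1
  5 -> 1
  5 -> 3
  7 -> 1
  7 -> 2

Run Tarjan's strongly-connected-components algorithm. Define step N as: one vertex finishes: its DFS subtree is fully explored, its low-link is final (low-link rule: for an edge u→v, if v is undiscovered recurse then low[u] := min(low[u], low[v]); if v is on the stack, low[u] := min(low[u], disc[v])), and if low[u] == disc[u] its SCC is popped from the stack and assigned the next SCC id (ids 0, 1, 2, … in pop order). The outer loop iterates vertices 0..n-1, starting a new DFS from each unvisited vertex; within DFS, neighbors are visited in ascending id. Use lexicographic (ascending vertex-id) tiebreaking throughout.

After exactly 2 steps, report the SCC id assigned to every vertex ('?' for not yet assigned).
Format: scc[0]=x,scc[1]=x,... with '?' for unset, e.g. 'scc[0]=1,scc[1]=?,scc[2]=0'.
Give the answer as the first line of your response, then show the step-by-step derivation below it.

scc[0]=?,scc[1]=?,scc[2]=?,scc[3]=?,scc[4]=?,scc[5]=?,scc[6]=0,scc[7]=?

step 1: low=(low[0]=0,low[1]=2,low[2]=1,low[3]=?,low[4]=?,low[5]=?,low[6]=3,low[7]=?); scc=(scc[0]=?,scc[1]=?,scc[2]=?,scc[3]=?,scc[4]=?,scc[5]=?,scc[6]=0,scc[7]=?)
step 2: low=(low[0]=0,low[1]=2,low[2]=1,low[3]=?,low[4]=?,low[5]=?,low[6]=3,low[7]=1); scc=(scc[0]=?,scc[1]=?,scc[2]=?,scc[3]=?,scc[4]=?,scc[5]=?,scc[6]=0,scc[7]=?)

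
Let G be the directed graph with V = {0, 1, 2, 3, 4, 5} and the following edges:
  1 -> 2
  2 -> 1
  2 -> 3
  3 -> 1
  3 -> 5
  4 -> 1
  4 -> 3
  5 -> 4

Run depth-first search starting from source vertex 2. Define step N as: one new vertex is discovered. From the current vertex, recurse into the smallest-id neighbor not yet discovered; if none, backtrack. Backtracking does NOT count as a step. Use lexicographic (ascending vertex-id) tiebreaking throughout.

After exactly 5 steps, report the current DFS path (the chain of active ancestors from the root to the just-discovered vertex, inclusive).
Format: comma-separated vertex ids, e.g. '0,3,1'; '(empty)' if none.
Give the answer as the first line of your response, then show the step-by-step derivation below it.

2,3,5,4

step 1: discover 2; path=2; order=2
step 2: discover 1; path=2>1; order=2,1
step 3: discover 3; path=2>3; order=2,1,3
step 4: discover 5; path=2>3>5; order=2,1,3,5
step 5: discover 4; path=2>3>5>4; order=2,1,3,5,4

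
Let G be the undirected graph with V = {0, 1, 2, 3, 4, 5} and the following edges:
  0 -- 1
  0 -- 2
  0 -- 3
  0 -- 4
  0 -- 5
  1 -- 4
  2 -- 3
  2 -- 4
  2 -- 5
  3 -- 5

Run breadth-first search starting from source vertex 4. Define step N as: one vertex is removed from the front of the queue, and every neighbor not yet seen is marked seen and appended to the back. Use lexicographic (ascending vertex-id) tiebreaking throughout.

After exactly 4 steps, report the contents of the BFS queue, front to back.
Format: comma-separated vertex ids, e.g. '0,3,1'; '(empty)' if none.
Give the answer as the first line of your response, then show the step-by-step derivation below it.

3,5

step 1: dequeue 4; queue=[0,1,2]; order=4
step 2: dequeue 0; queue=[1,2,3,5]; order=4,0
step 3: dequeue 1; queue=[2,3,5]; order=4,0,1
step 4: dequeue 2; queue=[3,5]; order=4,0,1,2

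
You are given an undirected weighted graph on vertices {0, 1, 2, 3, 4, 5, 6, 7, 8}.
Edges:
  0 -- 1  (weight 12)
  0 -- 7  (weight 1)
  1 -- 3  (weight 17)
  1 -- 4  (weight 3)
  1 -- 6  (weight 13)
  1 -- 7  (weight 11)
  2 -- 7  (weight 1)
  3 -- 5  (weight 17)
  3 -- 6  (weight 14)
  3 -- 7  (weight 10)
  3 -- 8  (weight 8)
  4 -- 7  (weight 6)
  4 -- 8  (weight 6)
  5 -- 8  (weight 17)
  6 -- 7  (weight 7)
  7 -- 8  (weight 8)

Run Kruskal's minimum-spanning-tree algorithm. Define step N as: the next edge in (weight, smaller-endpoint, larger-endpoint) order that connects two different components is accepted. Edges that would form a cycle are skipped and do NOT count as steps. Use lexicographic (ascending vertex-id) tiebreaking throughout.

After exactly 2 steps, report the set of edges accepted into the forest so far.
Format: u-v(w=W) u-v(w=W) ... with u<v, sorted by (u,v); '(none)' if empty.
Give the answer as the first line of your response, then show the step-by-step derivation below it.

0-7(w=1) 2-7(w=1)

step 1: add edge 0-7 (w=1); MST = {0-7(w=1)}
step 2: add edge 2-7 (w=1); MST = {0-7(w=1) 2-7(w=1)}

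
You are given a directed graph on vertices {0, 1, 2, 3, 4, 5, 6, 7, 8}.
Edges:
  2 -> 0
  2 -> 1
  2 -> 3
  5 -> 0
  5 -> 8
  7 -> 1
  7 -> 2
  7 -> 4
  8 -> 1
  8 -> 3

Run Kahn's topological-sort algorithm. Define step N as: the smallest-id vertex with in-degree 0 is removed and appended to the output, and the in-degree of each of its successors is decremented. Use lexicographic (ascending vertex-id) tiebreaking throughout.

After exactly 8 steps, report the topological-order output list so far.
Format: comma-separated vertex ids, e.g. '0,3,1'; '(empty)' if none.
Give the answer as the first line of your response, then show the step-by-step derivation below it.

5,6,7,2,0,4,8,1

step 1: output 5; order=[5]; indeg=(1,3,1,2,1,0,0,0,0)
step 2: output 6; order=[5,6]; indeg=(1,3,1,2,1,0,0,0,0)
step 3: output 7; order=[5,6,7]; indeg=(1,2,0,2,0,0,0,0,0)
step 4: output 2; order=[5,6,7,2]; indeg=(0,1,0,1,0,0,0,0,0)
step 5: output 0; order=[5,6,7,2,0]; indeg=(0,1,0,1,0,0,0,0,0)
step 6: output 4; order=[5,6,7,2,0,4]; indeg=(0,1,0,1,0,0,0,0,0)
step 7: output 8; order=[5,6,7,2,0,4,8]; indeg=(0,0,0,0,0,0,0,0,0)
step 8: output 1; order=[5,6,7,2,0,4,8,1]; indeg=(0,0,0,0,0,0,0,0,0)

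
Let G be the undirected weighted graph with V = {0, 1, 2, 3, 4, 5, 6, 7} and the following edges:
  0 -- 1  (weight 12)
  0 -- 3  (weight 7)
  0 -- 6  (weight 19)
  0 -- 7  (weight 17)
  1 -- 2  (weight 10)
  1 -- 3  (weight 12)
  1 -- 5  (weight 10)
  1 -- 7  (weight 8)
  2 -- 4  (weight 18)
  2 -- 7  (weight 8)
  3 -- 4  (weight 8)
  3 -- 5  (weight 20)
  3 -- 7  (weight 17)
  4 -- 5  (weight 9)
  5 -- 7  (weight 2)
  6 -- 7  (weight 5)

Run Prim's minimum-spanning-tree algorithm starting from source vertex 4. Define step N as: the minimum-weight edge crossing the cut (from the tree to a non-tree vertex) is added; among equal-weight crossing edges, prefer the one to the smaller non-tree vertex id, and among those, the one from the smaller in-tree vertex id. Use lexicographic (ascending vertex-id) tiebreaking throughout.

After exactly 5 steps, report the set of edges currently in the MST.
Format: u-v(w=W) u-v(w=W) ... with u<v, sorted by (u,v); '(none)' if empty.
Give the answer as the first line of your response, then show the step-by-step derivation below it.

0-3(w=7) 3-4(w=8) 4-5(w=9) 5-7(w=2) 6-7(w=5)

step 1: add edge 3-4 (w=8); MST = {3-4(w=8)}
step 2: add edge 0-3 (w=7); MST = {0-3(w=7) 3-4(w=8)}
step 3: add edge 4-5 (w=9); MST = {0-3(w=7) 3-4(w=8) 4-5(w=9)}
step 4: add edge 5-7 (w=2); MST = {0-3(w=7) 3-4(w=8) 4-5(w=9) 5-7(w=2)}
step 5: add edge 6-7 (w=5); MST = {0-3(w=7) 3-4(w=8) 4-5(w=9) 5-7(w=2) 6-7(w=5)}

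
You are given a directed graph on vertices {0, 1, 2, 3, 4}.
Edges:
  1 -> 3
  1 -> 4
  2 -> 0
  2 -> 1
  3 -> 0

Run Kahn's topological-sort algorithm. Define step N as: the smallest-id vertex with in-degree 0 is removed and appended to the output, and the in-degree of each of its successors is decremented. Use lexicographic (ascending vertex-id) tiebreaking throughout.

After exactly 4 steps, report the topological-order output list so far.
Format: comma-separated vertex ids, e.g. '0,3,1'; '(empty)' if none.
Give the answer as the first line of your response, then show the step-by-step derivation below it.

2,1,3,0

step 1: output 2; order=[2]; indeg=(1,0,0,1,1)
step 2: output 1; order=[2,1]; indeg=(1,0,0,0,0)
step 3: output 3; order=[2,1,3]; indeg=(0,0,0,0,0)
step 4: output 0; order=[2,1,3,0]; indeg=(0,0,0,0,0)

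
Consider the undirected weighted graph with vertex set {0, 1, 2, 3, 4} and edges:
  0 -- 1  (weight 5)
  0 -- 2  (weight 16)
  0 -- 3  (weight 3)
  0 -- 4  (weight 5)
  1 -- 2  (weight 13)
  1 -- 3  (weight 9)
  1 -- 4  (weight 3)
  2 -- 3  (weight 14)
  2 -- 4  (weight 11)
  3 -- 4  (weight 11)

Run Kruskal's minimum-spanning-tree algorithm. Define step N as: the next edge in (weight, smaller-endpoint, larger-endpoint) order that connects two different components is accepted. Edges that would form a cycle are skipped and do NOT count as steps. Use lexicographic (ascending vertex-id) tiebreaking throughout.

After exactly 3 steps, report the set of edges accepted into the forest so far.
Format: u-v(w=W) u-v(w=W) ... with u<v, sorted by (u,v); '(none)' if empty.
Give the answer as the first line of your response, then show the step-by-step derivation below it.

0-1(w=5) 0-3(w=3) 1-4(w=3)

step 1: add edge 0-3 (w=3); MST = {0-3(w=3)}
step 2: add edge 1-4 (w=3); MST = {0-3(w=3) 1-4(w=3)}
step 3: add edge 0-1 (w=5); MST = {0-1(w=5) 0-3(w=3) 1-4(w=3)}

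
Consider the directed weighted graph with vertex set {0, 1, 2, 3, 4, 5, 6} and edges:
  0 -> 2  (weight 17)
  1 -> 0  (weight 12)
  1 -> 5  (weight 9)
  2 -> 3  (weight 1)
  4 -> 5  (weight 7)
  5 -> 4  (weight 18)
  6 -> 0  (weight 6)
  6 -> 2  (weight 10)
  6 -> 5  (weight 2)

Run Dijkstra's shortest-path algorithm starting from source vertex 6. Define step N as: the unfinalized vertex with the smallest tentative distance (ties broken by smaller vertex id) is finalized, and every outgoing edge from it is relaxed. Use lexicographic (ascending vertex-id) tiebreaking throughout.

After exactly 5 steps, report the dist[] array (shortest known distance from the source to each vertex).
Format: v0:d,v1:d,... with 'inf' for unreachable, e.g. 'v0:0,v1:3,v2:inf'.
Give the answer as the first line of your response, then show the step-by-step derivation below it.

v0:6,v1:inf,v2:10,v3:11,v4:20,v5:2,v6:0

step 1: dist = v0:6,v1:inf,v2:10,v3:inf,v4:inf,v5:2,v6:0
step 2: dist = v0:6,v1:inf,v2:10,v3:inf,v4:20,v5:2,v6:0
step 3: dist = v0:6,v1:inf,v2:10,v3:inf,v4:20,v5:2,v6:0
step 4: dist = v0:6,v1:inf,v2:10,v3:11,v4:20,v5:2,v6:0
step 5: dist = v0:6,v1:inf,v2:10,v3:11,v4:20,v5:2,v6:0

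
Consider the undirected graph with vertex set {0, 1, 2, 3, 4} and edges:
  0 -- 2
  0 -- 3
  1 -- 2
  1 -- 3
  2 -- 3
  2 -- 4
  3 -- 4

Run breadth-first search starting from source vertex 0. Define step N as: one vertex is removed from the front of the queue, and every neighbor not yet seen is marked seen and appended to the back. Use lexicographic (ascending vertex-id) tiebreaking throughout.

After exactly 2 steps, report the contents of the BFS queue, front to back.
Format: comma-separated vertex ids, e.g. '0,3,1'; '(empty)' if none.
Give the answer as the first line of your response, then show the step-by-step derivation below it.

3,1,4

step 1: dequeue 0; queue=[2,3]; order=0
step 2: dequeue 2; queue=[3,1,4]; order=0,2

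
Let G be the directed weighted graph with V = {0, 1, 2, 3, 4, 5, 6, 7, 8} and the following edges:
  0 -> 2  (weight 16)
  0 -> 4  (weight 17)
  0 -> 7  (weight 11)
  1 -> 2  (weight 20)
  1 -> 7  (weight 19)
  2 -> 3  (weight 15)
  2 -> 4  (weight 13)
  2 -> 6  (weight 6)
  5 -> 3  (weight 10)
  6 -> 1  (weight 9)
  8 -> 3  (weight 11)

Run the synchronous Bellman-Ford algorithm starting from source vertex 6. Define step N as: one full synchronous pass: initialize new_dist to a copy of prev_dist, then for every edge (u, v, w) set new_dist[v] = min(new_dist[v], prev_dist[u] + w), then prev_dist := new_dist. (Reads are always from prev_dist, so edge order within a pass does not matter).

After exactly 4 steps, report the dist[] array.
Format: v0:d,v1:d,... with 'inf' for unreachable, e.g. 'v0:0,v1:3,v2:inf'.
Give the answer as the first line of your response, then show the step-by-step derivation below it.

v0:inf,v1:9,v2:29,v3:44,v4:42,v5:inf,v6:0,v7:28,v8:inf

step 1: dist = v0:inf,v1:9,v2:inf,v3:inf,v4:inf,v5:inf,v6:0,v7:inf,v8:inf
step 2: dist = v0:inf,v1:9,v2:29,v3:inf,v4:inf,v5:inf,v6:0,v7:28,v8:inf
step 3: dist = v0:inf,v1:9,v2:29,v3:44,v4:42,v5:inf,v6:0,v7:28,v8:inf
step 4: dist = v0:inf,v1:9,v2:29,v3:44,v4:42,v5:inf,v6:0,v7:28,v8:inf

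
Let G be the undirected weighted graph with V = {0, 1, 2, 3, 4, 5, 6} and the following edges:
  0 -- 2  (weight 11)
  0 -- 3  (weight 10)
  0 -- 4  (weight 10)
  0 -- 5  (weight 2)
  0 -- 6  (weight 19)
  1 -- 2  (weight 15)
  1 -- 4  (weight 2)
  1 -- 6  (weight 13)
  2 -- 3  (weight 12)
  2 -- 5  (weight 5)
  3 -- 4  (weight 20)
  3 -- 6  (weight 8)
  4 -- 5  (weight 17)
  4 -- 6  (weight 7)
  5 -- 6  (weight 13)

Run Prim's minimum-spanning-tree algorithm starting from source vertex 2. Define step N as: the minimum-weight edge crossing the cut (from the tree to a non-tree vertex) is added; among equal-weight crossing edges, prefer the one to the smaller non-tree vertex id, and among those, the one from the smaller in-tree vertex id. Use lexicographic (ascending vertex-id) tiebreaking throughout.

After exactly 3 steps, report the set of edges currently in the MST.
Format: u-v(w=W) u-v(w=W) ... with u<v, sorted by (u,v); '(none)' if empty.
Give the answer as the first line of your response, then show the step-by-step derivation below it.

0-3(w=10) 0-5(w=2) 2-5(w=5)

step 1: add edge 2-5 (w=5); MST = {2-5(w=5)}
step 2: add edge 0-5 (w=2); MST = {0-5(w=2) 2-5(w=5)}
step 3: add edge 0-3 (w=10); MST = {0-3(w=10) 0-5(w=2) 2-5(w=5)}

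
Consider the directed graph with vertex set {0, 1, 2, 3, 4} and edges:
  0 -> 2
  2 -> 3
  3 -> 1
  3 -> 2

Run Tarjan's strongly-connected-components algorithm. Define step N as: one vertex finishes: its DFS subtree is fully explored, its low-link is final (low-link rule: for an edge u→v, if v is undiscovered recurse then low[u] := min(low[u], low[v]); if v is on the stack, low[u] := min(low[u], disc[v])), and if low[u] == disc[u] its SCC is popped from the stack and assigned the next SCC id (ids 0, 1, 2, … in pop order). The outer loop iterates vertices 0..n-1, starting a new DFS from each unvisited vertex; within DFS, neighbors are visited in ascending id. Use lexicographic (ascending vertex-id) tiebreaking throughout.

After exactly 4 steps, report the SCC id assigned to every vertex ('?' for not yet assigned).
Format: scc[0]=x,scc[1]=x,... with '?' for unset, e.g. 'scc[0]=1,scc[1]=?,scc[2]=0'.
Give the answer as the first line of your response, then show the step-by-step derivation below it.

scc[0]=2,scc[1]=0,scc[2]=1,scc[3]=1,scc[4]=?

step 1: low=(low[0]=0,low[1]=3,low[2]=1,low[3]=2,low[4]=?); scc=(scc[0]=?,scc[1]=0,scc[2]=?,scc[3]=?,scc[4]=?)
step 2: low=(low[0]=0,low[1]=3,low[2]=1,low[3]=1,low[4]=?); scc=(scc[0]=?,scc[1]=0,scc[2]=?,scc[3]=?,scc[4]=?)
step 3: low=(low[0]=0,low[1]=3,low[2]=1,low[3]=1,low[4]=?); scc=(scc[0]=?,scc[1]=0,scc[2]=1,scc[3]=1,scc[4]=?)
step 4: low=(low[0]=0,low[1]=3,low[2]=1,low[3]=1,low[4]=?); scc=(scc[0]=2,scc[1]=0,scc[2]=1,scc[3]=1,scc[4]=?)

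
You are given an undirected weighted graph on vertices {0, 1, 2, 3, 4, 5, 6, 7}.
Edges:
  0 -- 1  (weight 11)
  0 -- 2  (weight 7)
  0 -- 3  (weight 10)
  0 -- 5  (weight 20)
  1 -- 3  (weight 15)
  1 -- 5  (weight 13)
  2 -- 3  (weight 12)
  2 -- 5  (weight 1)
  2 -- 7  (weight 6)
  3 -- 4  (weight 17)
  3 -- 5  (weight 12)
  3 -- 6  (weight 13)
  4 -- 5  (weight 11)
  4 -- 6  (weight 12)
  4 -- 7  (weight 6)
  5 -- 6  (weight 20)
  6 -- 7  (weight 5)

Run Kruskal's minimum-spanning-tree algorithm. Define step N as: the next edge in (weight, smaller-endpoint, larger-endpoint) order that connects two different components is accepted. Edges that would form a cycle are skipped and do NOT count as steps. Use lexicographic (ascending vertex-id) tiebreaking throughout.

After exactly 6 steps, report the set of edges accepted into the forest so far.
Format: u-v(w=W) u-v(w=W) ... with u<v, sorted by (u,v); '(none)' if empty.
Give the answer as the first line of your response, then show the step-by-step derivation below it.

0-2(w=7) 0-3(w=10) 2-5(w=1) 2-7(w=6) 4-7(w=6) 6-7(w=5)

step 1: add edge 2-5 (w=1); MST = {2-5(w=1)}
step 2: add edge 6-7 (w=5); MST = {2-5(w=1) 6-7(w=5)}
step 3: add edge 2-7 (w=6); MST = {2-5(w=1) 2-7(w=6) 6-7(w=5)}
step 4: add edge 4-7 (w=6); MST = {2-5(w=1) 2-7(w=6) 4-7(w=6) 6-7(w=5)}
step 5: add edge 0-2 (w=7); MST = {0-2(w=7) 2-5(w=1) 2-7(w=6) 4-7(w=6) 6-7(w=5)}
step 6: add edge 0-3 (w=10); MST = {0-2(w=7) 0-3(w=10) 2-5(w=1) 2-7(w=6) 4-7(w=6) 6-7(w=5)}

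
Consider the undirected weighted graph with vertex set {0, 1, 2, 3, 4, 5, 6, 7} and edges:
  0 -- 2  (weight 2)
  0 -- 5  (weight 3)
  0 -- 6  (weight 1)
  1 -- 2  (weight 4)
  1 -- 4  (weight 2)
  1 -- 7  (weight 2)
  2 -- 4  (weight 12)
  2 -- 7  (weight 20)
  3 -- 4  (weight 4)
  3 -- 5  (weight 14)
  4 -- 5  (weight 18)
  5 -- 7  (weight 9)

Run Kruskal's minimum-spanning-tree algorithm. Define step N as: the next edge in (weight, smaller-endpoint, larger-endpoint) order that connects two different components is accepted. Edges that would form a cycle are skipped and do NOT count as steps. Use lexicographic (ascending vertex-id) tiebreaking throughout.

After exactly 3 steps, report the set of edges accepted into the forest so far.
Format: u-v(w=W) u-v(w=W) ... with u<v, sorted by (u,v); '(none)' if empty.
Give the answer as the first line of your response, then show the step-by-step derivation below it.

0-2(w=2) 0-6(w=1) 1-4(w=2)

step 1: add edge 0-6 (w=1); MST = {0-6(w=1)}
step 2: add edge 0-2 (w=2); MST = {0-2(w=2) 0-6(w=1)}
step 3: add edge 1-4 (w=2); MST = {0-2(w=2) 0-6(w=1) 1-4(w=2)}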